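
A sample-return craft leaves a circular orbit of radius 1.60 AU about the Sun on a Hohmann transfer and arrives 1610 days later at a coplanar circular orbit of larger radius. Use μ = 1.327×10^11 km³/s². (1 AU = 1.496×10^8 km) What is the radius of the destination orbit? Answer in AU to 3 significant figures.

r₂ = 6.93 AU

In km: r₁ = 1.60 × 1.496×10^8 = 2.3936×10^8 km.
Transfer time t = 1610 days = 1.39104×10^8 s, and t = π√(a_t³/μ).
So a_t = (μ t²/π²)^(1/3) = (1.327×10^11 × (1.39104×10^8)² / π²)^(1/3) = 6.3839×10^8 km.
Since a_t = (r₁ + r₂)/2, r₂ = 2a_t − r₁ = 2×6.3839×10^8 − 2.3936×10^8 = 1.03742×10^9 km.
In AU: r₂ = 1.03742×10^9 / 1.496×10^8 = 6.93 AU.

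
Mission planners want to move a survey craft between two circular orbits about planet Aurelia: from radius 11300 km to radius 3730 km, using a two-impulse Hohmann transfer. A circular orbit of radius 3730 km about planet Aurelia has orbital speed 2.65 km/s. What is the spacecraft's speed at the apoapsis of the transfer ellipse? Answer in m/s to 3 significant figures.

v = 1070 m/s

From the circular-orbit relation v² = μ/r at r = 3730 km: μ = v²r = (2.65)² × 3730 = 26193.9 km³/s².
The Hohmann ellipse has a_t = (r₁ + r₂)/2 = 7515 km.
The apoapsis of the transfer ellipse is at r = 11300 km.
Applying v² = μ(2/r − 1/a_t): v = 1.073 km/s.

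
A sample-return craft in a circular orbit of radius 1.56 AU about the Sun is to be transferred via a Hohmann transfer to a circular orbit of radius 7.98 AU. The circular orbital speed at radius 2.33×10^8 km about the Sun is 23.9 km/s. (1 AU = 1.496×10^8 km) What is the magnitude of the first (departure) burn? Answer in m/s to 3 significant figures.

From the circular-orbit relation v² = μ/r at r = 2.33×10^8 km: μ = v²r = (23.9)² × 2.33×10^8 = 1.33092×10^11 km³/s².
In km: r₁ = 1.56 × 1.496×10^8 = 2.33376×10^8 km; r₂ = 7.98 × 1.496×10^8 = 1.193808×10^9 km.
Transfer-ellipse semi-major axis a_t = (r₁ + r₂)/2 = (2.33376×10^8 + 1.193808×10^9)/2 = 7.13592×10^8 km.
On the circular orbit at r = 2.33376×10^8 km, v_c = √(μ/r) = 23.881 km/s.
Vis-viva on the transfer ellipse at r = 2.33376×10^8 km gives v_t = √[μ(2/r − 1/a_t)] = 30.888 km/s.
Δv₁ = |v_t − v_c| = |30.888 − 23.881| = 7.007 km/s.

Δv₁ = 7010 m/s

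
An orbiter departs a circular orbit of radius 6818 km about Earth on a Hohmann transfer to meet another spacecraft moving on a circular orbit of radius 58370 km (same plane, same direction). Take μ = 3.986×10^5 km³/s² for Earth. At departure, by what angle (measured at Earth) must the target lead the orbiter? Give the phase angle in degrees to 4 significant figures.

Transfer-ellipse semi-major axis a_t = (r₁ + r₂)/2 = (6818 + 58370)/2 = 32594 km.
Transfer time t = π√(a_t³/μ) = 29280 s.
The target's mean motion on its circular orbit is ω₂ = √(μ/r₂³) = 4.477×10^-5 rad/s.
Angle swept by the target during transfer: ω₂·t = 1.311 rad = 75.11°.
The orbiter traverses 180° on the transfer ellipse, so the target must lead by 180° − 75.11° = 104.9°.

φ = 104.9°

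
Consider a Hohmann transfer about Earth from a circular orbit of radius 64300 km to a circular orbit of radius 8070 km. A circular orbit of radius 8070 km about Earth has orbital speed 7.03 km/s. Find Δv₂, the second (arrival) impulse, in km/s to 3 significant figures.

From the circular-orbit relation v² = μ/r at r = 8070 km: μ = v²r = (7.03)² × 8070 = 3.98827×10^5 km³/s².
The Hohmann ellipse has a_t = (r₁ + r₂)/2 = 36185 km.
On the circular orbit at r = 8070 km, v_c = √(μ/r) = 7.030 km/s.
Transfer-orbit speed at the same r (vis-viva, a = a_t): v_t = √[μ(2/r − 1/a_t)] = 9.371 km/s.
Δv₂ = |v_t − v_c| = |9.371 − 7.030| = 2.341 km/s.

Δv₂ = 2.34 km/s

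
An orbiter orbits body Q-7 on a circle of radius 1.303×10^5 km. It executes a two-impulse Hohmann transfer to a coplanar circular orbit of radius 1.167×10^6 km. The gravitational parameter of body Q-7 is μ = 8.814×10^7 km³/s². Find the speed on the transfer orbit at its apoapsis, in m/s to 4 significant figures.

v = 3895 m/s

Semi-major axis of the transfer orbit: a_t = (1.303×10^5 + 1.167×10^6)/2 = 6.4865×10^5 km.
At apoapsis, r = 1.167×10^6 km.
Applying v² = μ(2/r − 1/a_t): v = 3.895 km/s.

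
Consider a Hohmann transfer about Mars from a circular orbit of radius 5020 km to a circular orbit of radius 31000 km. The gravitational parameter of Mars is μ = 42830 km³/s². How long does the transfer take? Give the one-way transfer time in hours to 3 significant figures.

t = 10.2 hours

The Hohmann ellipse has a_t = (r₁ + r₂)/2 = 18010 km.
Transfer time t = π√(a_t³/μ) = π√((18010)³ / 42830) = 36690 s.
Converting: 36690 s ÷ 3600 s/hour = 10.2 hours.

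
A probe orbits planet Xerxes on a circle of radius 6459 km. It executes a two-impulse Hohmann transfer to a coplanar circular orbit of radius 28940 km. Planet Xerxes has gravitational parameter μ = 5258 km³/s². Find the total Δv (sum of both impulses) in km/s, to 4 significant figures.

Δv = 0.4202 km/s

Semi-major axis of the transfer orbit: a_t = (6459 + 28940)/2 = 17699.5 km.
At r₁ the circular-orbit speed is v₁ = √(μ/r₁) = 0.902252 km/s.
Transfer-orbit speed at r₁ (vis-viva equation): v_p = √[μ(2/r₁ − 1/a_t)] = 1.15371 km/s.
First burn Δv₁ = |v_p − v₁| = 0.25146 km/s.
At r₂, v₂ = √(μ/r₂) = 0.42625 km/s.
Transfer-orbit speed at r₂: v_a = √[μ(2/r₂ − 1/a_t)] = 0.25749 km/s.
Second burn Δv₂ = |v₂ − v_a| = 0.16876 km/s.
Δv = Δv₁ + Δv₂ = 0.25146 + 0.16876 = 0.4202 km/s.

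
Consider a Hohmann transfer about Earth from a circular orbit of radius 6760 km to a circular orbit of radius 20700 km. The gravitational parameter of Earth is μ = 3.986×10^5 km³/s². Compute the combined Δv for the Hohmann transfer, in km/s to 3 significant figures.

Δv = 3.06 km/s

Transfer-ellipse semi-major axis a_t = (r₁ + r₂)/2 = (6760 + 20700)/2 = 13730 km.
Circular speed at r₁: v₁ = √(μ/r₁) = √(3.986×10^5/6760) = 7.679 km/s.
On the transfer ellipse at r₁, v² = μ(2/r − 1/a) gives v_p = √[μ(2/r₁ − 1/a_t)] = 9.429 km/s.
First burn Δv₁ = |v_p − v₁| = 1.750 km/s.
At r₂, v₂ = √(μ/r₂) = 4.388 km/s.
Transfer-orbit speed at r₂: v_a = √[μ(2/r₂ − 1/a_t)] = 3.079 km/s.
Second burn Δv₂ = |v₂ − v_a| = 1.309 km/s.
Δv = Δv₁ + Δv₂ = 1.750 + 1.309 = 3.059 km/s.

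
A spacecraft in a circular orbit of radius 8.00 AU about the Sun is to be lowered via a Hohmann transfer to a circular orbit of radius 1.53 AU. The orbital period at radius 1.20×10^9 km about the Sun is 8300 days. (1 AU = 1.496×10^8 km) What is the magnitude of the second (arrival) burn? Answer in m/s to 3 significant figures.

From Kepler's third law T² = 4π²r³/μ at r = 1.20×10^9 km, T = 8300 days = 8300 × 86400 s = 7.1712×10^8 s: μ = 4π²r³/T² = 1.32654×10^11 km³/s².
In km: r₁ = 8.00 × 1.496×10^8 = 1.1968×10^9 km; r₂ = 1.53 × 1.496×10^8 = 2.28888×10^8 km.
Transfer-ellipse semi-major axis a_t = (r₁ + r₂)/2 = (1.1968×10^9 + 2.28888×10^8)/2 = 7.12844×10^8 km.
On the circular orbit at r = 2.28888×10^8 km, v_c = √(μ/r) = 24.074 km/s.
Transfer-orbit speed at the same r (vis-viva, a = a_t): v_t = √[μ(2/r − 1/a_t)] = 31.193 km/s.
Δv₂ = |v_t − v_c| = |31.193 − 24.074| = 7.119 km/s.

Δv₂ = 7120 m/s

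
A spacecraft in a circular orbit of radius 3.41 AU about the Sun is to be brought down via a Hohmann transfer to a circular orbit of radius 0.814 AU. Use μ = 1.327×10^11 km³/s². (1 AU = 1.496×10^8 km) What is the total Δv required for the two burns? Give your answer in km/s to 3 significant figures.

In km: r₁ = 3.41 × 1.496×10^8 = 5.10136×10^8 km; r₂ = 0.814 × 1.496×10^8 = 1.217744×10^8 km.
Semi-major axis of the transfer orbit: a_t = (5.10136×10^8 + 1.217744×10^8)/2 = 3.159552×10^8 km.
Circular speed at r₁: v₁ = √(μ/r₁) = √(1.327×10^11/5.10136×10^8) = 16.12844 km/s.
On the transfer ellipse at r₁, vis-viva equation gives v_a = √[μ(2/r₁ − 1/a_t)] = 10.01285 km/s.
First burn Δv₁ = |v_a − v₁| = 6.116 km/s.
At r₂, v₂ = √(μ/r₂) = 33.011 km/s.
Transfer-orbit speed at r₂: v_p = √[μ(2/r₂ − 1/a_t)] = 41.946 km/s.
Second burn Δv₂ = |v₂ − v_p| = 8.935 km/s.
Total Δv = Δv₁ + Δv₂ = 15.05 km/s.

Δv = 15.1 km/s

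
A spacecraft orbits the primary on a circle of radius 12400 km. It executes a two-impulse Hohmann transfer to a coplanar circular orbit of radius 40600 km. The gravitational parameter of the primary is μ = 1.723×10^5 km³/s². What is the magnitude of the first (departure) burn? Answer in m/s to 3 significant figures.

Δv₁ = 886 m/s

Transfer-ellipse semi-major axis a_t = (r₁ + r₂)/2 = (12400 + 40600)/2 = 26500 km.
Circular speed at r = 12400 km: v_c = √(μ/r) = 3.7276 km/s.
Vis-viva on the transfer ellipse at r = 12400 km gives v_t = √[μ(2/r − 1/a_t)] = 4.6139 km/s.
Δv₁ = |v_t − v_c| = |4.6139 − 3.7276| = 0.8863 km/s.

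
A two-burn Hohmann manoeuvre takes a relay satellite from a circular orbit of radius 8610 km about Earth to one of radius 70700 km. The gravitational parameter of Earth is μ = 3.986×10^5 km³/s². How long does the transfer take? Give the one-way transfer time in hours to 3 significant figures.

t = 10.9 hours

Semi-major axis of the transfer orbit: a_t = (8610 + 70700)/2 = 39655 km.
Half the transfer-orbit period gives t = π√(a_t³/μ) = 39290 s.
Converting: 39290 s ÷ 3600 s/hour = 10.9 hours.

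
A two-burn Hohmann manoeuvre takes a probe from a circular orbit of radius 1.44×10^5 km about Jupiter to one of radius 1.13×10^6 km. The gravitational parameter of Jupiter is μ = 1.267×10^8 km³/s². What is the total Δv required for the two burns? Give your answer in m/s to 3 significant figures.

Δv = 15400 m/s

The Hohmann ellipse has a_t = (r₁ + r₂)/2 = 6.370×10^5 km.
Circular speed at r₁: v₁ = √(μ/r₁) = √(1.267×10^8/1.440×10^5) = 29.662 km/s.
On the transfer ellipse at r₁, vis-viva equation gives v_p = √[μ(2/r₁ − 1/a_t)] = 39.507 km/s.
First burn Δv₁ = |v_p − v₁| = 9.845 km/s.
Circular speed at r₂: v₂ = √(μ/r₂) = 10.5889 km/s.
Transfer-orbit speed at r₂: v_a = √[μ(2/r₂ − 1/a_t)] = 5.03455 km/s.
Second burn Δv₂ = |v₂ − v_a| = 5.554 km/s.
Total Δv = Δv₁ + Δv₂ = 15.40 km/s.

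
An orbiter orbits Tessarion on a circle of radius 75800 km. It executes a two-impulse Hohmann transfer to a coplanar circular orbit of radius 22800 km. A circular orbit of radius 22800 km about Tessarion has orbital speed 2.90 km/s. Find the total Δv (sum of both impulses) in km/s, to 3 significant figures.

From the circular-orbit relation v² = μ/r at r = 22800 km: μ = v²r = (2.90)² × 22800 = 1.91748×10^5 km³/s².
The Hohmann ellipse has a_t = (r₁ + r₂)/2 = 49300 km.
At r₁ the circular-orbit speed is v₁ = √(μ/r₁) = 1.5905 km/s.
Transfer-orbit speed at r₁ (vis-viva): v_a = √[μ(2/r₁ − 1/a_t)] = 1.0816 km/s.
First burn Δv₁ = |v_a − v₁| = 0.5089 km/s.
Circular speed at r₂: v₂ = √(μ/r₂) = 2.9000 km/s.
Transfer-orbit speed at r₂: v_p = √[μ(2/r₂ − 1/a_t)] = 3.5959 km/s.
Second burn Δv₂ = |v₂ − v_p| = 0.6959 km/s.
Δv = Δv₁ + Δv₂ = 0.5089 + 0.6959 = 1.205 km/s.

Δv = 1.20 km/s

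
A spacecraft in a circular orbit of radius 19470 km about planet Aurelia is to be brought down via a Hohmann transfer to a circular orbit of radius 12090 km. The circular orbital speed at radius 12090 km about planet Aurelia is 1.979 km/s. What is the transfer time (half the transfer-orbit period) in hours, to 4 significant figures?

From the circular-orbit relation v² = μ/r at r = 12090 km: μ = v²r = (1.979)² × 12090 = 47349.8 km³/s².
The Hohmann ellipse has a_t = (r₁ + r₂)/2 = 15780 km.
Half the transfer-orbit period gives t = π√(a_t³/μ) = 28620 s.
Converting: 28620 s ÷ 3600 s/hour = 7.950 hours.

t = 7.950 hours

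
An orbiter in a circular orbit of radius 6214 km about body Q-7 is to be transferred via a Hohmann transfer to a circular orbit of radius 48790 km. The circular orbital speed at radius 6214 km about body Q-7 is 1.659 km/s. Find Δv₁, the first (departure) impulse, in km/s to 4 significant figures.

Δv₁ = 0.5507 km/s

From the circular-orbit relation v² = μ/r at r = 6214 km: μ = v²r = (1.659)² × 6214 = 17102.7 km³/s².
Semi-major axis of the transfer orbit: a_t = (6214 + 48790)/2 = 27502 km.
Circular speed at r = 6214 km: v_c = √(μ/r) = 1.6590 km/s.
Vis-viva on the transfer ellipse at r = 6214 km gives v_t = √[μ(2/r − 1/a_t)] = 2.2097 km/s.
Δv₁ = |v_t − v_c| = |2.2097 − 1.6590| = 0.5507 km/s.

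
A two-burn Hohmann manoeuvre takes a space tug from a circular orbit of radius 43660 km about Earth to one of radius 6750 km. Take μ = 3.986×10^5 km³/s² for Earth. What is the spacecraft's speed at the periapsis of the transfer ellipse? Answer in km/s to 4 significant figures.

Transfer-ellipse semi-major axis a_t = (r₁ + r₂)/2 = (43660 + 6750)/2 = 25205 km.
The periapsis of the transfer ellipse is at r = 6750 km.
Vis-viva: v = √[μ(2/r − 1/a_t)] = √[3.986×10^5 × (2/6750 − 1/25205)] = 10.11 km/s.

v = 10.11 km/s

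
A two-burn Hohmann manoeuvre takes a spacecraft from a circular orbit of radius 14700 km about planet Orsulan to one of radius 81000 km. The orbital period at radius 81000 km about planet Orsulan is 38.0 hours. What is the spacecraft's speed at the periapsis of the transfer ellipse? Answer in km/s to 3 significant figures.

From Kepler's third law T² = 4π²r³/μ at r = 81000 km, T = 38.0 hours = 38.0 × 3600 s = 1.368×10^5 s: μ = 4π²r³/T² = 1.12110×10^6 km³/s².
Transfer-ellipse semi-major axis a_t = (r₁ + r₂)/2 = (14700 + 81000)/2 = 47850 km.
The periapsis of the transfer ellipse is at r = 14700 km.
From the vis-viva equation, v = √[μ(2/r − 1/a_t)] = 11.36 km/s.

v = 11.4 km/s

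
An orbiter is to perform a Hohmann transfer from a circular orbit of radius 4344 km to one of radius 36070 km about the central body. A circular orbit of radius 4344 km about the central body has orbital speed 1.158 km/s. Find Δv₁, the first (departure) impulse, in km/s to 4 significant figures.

From the circular-orbit relation v² = μ/r at r = 4344 km: μ = v²r = (1.158)² × 4344 = 5825.15 km³/s².
The Hohmann ellipse has a_t = (r₁ + r₂)/2 = 20207 km.
On the circular orbit at r = 4344 km, v_c = √(μ/r) = 1.1580 km/s.
Transfer-orbit speed at the same r (vis-viva, a = a_t): v_t = √[μ(2/r − 1/a_t)] = 1.5471 km/s.
Δv₁ = |v_t − v_c| = |1.5471 − 1.1580| = 0.3891 km/s.

Δv₁ = 0.3891 km/s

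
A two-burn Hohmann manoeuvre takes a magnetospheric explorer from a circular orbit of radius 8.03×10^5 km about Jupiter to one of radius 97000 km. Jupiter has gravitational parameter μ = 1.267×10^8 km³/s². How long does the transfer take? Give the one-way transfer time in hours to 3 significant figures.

t = 23.4 hours

Semi-major axis of the transfer orbit: a_t = (8.030×10^5 + 97000)/2 = 4.500×10^5 km.
By Kepler's third law the transfer-orbit period is T = 2π√(a_t³/μ), so t = T/2 = 84250 s.
Converting: 84250 s ÷ 3600 s/hour = 23.4 hours.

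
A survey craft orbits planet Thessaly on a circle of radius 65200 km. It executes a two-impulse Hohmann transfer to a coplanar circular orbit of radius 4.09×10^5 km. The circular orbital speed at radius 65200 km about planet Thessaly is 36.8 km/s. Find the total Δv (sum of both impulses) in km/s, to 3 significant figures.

From the circular-orbit relation v² = μ/r at r = 65200 km: μ = v²r = (36.8)² × 65200 = 8.82964×10^7 km³/s².
The Hohmann ellipse has a_t = (r₁ + r₂)/2 = 2.371×10^5 km.
At r₁ the circular-orbit speed is v₁ = √(μ/r₁) = 36.80 km/s.
Transfer-orbit speed at r₁ (vis-viva): v_p = √[μ(2/r₁ − 1/a_t)] = 48.33 km/s.
First burn Δv₁ = |v_p − v₁| = 11.53 km/s.
Circular speed at r₂: v₂ = √(μ/r₂) = 14.693 km/s.
Transfer-orbit speed at r₂: v_a = √[μ(2/r₂ − 1/a_t)] = 7.7049 km/s.
Second burn Δv₂ = |v₂ − v_a| = 6.988 km/s.
Δv = Δv₁ + Δv₂ = 11.53 + 6.988 = 18.52 km/s.

Δv = 18.5 km/s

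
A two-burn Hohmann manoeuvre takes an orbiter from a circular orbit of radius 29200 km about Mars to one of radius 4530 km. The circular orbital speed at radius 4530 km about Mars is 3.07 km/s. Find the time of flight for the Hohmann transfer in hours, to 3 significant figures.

t = 9.25 hours

From the circular-orbit relation v² = μ/r at r = 4530 km: μ = v²r = (3.07)² × 4530 = 42694.8 km³/s².
The Hohmann ellipse has a_t = (r₁ + r₂)/2 = 16865 km.
Transfer time t = π√(a_t³/μ) = π√((16865)³ / 42694.8) = 33300 s.
Converting: 33300 s ÷ 3600 s/hour = 9.25 hours.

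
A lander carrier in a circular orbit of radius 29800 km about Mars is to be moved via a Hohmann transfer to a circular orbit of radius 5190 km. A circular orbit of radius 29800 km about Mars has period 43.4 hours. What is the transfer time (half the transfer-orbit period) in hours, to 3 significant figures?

t = 9.76 hours

From Kepler's third law T² = 4π²r³/μ at r = 29800 km, T = 43.4 hours = 43.4 × 3600 s = 1.5624×10^5 s: μ = 4π²r³/T² = 42798.1 km³/s².
The Hohmann ellipse has a_t = (r₁ + r₂)/2 = 17495 km.
Half the transfer-orbit period gives t = π√(a_t³/μ) = 35140 s.
Converting: 35140 s ÷ 3600 s/hour = 9.76 hours.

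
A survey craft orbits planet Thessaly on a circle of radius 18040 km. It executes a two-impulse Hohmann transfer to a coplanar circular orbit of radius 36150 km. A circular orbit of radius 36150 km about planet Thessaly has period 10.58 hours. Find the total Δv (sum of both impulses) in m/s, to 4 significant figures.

From Kepler's third law T² = 4π²r³/μ at r = 36150 km, T = 10.58 hours = 10.58 × 3600 s = 38088 s: μ = 4π²r³/T² = 1.28561×10^6 km³/s².
Transfer-ellipse semi-major axis a_t = (r₁ + r₂)/2 = (18040 + 36150)/2 = 27095 km.
At r₁ the circular-orbit speed is v₁ = √(μ/r₁) = 8.4418 km/s.
Transfer-orbit speed at r₁ (vis-viva equation): v_p = √[μ(2/r₁ − 1/a_t)] = 9.7509 km/s.
First burn Δv₁ = |v_p − v₁| = 1.3091 km/s.
At r₂, v₂ = √(μ/r₂) = 5.9635 km/s.
Transfer-orbit speed at r₂: v_a = √[μ(2/r₂ − 1/a_t)] = 4.8660 km/s.
Second burn Δv₂ = |v₂ − v_a| = 1.0975 km/s.
Total Δv = Δv₁ + Δv₂ = 2.407 km/s.

Δv = 2407 m/s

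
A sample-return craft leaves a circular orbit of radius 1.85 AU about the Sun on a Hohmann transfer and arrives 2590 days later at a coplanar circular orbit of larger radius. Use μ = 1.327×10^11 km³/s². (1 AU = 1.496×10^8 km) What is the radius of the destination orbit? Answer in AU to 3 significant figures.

In km: r₁ = 1.85 × 1.496×10^8 = 2.7676×10^8 km.
Transfer time t = 2590 days = 2.23776×10^8 s, and t = π√(a_t³/μ).
So a_t = (μ t²/π²)^(1/3) = (1.327×10^11 × (2.23776×10^8)² / π²)^(1/3) = 8.7646×10^8 km.
Since a_t = (r₁ + r₂)/2, r₂ = 2a_t − r₁ = 2×8.7646×10^8 − 2.7676×10^8 = 1.47616×10^9 km.
In AU: r₂ = 1.47616×10^9 / 1.496×10^8 = 9.87 AU.

r₂ = 9.87 AU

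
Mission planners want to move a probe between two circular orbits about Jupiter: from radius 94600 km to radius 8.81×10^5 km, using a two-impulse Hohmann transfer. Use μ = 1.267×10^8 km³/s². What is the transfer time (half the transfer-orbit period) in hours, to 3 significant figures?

t = 26.4 hours

Semi-major axis of the transfer orbit: a_t = (94600 + 8.810×10^5)/2 = 4.878×10^5 km.
Half the transfer-orbit period gives t = π√(a_t³/μ) = 95090 s.
Converting: 95090 s ÷ 3600 s/hour = 26.4 hours.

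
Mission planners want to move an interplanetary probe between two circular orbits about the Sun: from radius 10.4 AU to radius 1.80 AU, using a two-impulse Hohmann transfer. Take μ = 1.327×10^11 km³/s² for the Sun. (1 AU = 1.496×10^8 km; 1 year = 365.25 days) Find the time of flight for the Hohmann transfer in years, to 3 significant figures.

t = 7.53 years

In km: r₁ = 10.4 × 1.496×10^8 = 1.55584×10^9 km; r₂ = 1.80 × 1.496×10^8 = 2.6928×10^8 km.
The Hohmann ellipse has a_t = (r₁ + r₂)/2 = 9.1256×10^8 km.
Half the transfer-orbit period gives t = π√(a_t³/μ) = 2.377×10^8 s.
Converting: 2.377×10^8 s ÷ 3.15576×10^7 s/year (365.25 × 86400) = 7.53 years.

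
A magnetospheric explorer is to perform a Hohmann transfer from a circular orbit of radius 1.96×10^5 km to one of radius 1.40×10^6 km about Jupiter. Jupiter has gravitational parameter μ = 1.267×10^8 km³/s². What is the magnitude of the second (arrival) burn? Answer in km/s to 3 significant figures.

Δv₂ = 4.80 km/s

Semi-major axis of the transfer orbit: a_t = (1.960×10^5 + 1.400×10^6)/2 = 7.980×10^5 km.
On the circular orbit at r = 1.400×10^6 km, v_c = √(μ/r) = 9.513 km/s.
Vis-viva on the transfer ellipse at r = 1.400×10^6 km gives v_t = √[μ(2/r − 1/a_t)] = 4.715 km/s.
Δv₂ = |v_t − v_c| = |4.715 − 9.513| = 4.798 km/s.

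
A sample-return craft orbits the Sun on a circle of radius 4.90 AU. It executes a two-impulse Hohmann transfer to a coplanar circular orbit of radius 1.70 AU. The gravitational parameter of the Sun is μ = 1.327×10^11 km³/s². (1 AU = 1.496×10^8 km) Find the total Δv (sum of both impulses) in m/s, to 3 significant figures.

In km: r₁ = 4.90 × 1.496×10^8 = 7.3304×10^8 km; r₂ = 1.70 × 1.496×10^8 = 2.5432×10^8 km.
Transfer-ellipse semi-major axis a_t = (r₁ + r₂)/2 = (7.3304×10^8 + 2.5432×10^8)/2 = 4.9368×10^8 km.
Circular speed at r₁: v₁ = √(μ/r₁) = √(1.327×10^11/7.3304×10^8) = 13.455 km/s.
Transfer-orbit speed at r₁ (vis-viva): v_a = √[μ(2/r₁ − 1/a_t)] = 9.6569 km/s.
First burn Δv₁ = |v_a − v₁| = 3.798 km/s.
At r₂, v₂ = √(μ/r₂) = 22.843 km/s.
Transfer-orbit speed at r₂: v_p = √[μ(2/r₂ − 1/a_t)] = 27.835 km/s.
Second burn Δv₂ = |v₂ − v_p| = 4.992 km/s.
Total Δv = Δv₁ + Δv₂ = 8.790 km/s.

Δv = 8790 m/s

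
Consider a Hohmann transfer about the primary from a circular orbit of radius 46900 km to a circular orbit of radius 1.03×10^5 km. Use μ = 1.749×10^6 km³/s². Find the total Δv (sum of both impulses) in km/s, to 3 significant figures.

Transfer-ellipse semi-major axis a_t = (r₁ + r₂)/2 = (46900 + 1.030×10^5)/2 = 74950 km.
Circular speed at r₁: v₁ = √(μ/r₁) = √(1.749×10^6/46900) = 6.107 km/s.
Transfer-orbit speed at r₁ (vis-viva equation): v_p = √[μ(2/r₁ − 1/a_t)] = 7.159 km/s.
First burn Δv₁ = |v_p − v₁| = 1.052 km/s.
At r₂, v₂ = √(μ/r₂) = 4.1208 km/s.
Transfer-orbit speed at r₂: v_a = √[μ(2/r₂ − 1/a_t)] = 3.2597 km/s.
Second burn Δv₂ = |v₂ − v_a| = 0.8611 km/s.
Total Δv = Δv₁ + Δv₂ = 1.913 km/s.

Δv = 1.91 km/s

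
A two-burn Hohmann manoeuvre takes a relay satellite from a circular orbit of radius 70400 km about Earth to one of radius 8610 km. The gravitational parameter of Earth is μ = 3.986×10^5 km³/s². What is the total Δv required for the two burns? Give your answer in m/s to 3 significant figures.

Semi-major axis of the transfer orbit: a_t = (70400 + 8610)/2 = 39505 km.
At r₁ the circular-orbit speed is v₁ = √(μ/r₁) = 2.3795 km/s.
On the transfer ellipse at r₁, vis-viva equation gives v_a = √[μ(2/r₁ − 1/a_t)] = 1.1109 km/s.
First burn Δv₁ = |v_a − v₁| = 1.269 km/s.
Circular speed at r₂: v₂ = √(μ/r₂) = 6.804 km/s.
Transfer-orbit speed at r₂: v_p = √[μ(2/r₂ − 1/a_t)] = 9.083 km/s.
Second burn Δv₂ = |v₂ − v_p| = 2.279 km/s.
Total Δv = Δv₁ + Δv₂ = 3.548 km/s.

Δv = 3550 m/s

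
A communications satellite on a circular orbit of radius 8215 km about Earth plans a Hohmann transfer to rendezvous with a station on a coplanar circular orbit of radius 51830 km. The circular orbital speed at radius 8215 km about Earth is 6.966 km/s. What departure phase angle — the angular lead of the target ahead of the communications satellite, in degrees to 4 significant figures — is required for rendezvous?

From the circular-orbit relation v² = μ/r at r = 8215 km: μ = v²r = (6.966)² × 8215 = 3.98634×10^5 km³/s².
The Hohmann ellipse has a_t = (r₁ + r₂)/2 = 30022.5 km.
Transfer time t = π√(a_t³/μ) = 25884.090 s.
The target's mean motion on its circular orbit is ω₂ = √(μ/r₂³) = 5.3507596×10^-5 rad/s.
Angle swept by the target during transfer: ω₂·t = 1.384995 rad = 79.354°.
The communications satellite traverses 180° on the transfer ellipse, so the target must lead by 180° − 79.354° = 100.6°.

φ = 100.6°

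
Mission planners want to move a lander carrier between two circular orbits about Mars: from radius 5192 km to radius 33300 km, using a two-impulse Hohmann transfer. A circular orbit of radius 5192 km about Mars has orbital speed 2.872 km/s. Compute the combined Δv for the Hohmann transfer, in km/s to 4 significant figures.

From the circular-orbit relation v² = μ/r at r = 5192 km: μ = v²r = (2.872)² × 5192 = 42825.6 km³/s².
Semi-major axis of the transfer orbit: a_t = (5192 + 33300)/2 = 19246 km.
At r₁ the circular-orbit speed is v₁ = √(μ/r₁) = 2.8720 km/s.
Transfer-orbit speed at r₁ (vis-viva): v_p = √[μ(2/r₁ − 1/a_t)] = 3.7778 km/s.
First burn Δv₁ = |v_p − v₁| = 0.9058 km/s.
At r₂, v₂ = √(μ/r₂) = 1.134 km/s.
Transfer-orbit speed at r₂: v_a = √[μ(2/r₂ − 1/a_t)] = 0.5890 km/s.
Second burn Δv₂ = |v₂ − v_a| = 0.5450 km/s.
Total Δv = Δv₁ + Δv₂ = 1.451 km/s.

Δv = 1.451 km/s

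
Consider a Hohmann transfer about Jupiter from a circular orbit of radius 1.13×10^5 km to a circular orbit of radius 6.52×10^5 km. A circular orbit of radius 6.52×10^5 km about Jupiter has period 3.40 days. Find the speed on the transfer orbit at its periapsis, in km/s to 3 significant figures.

v = 43.7 km/s

From Kepler's third law T² = 4π²r³/μ at r = 6.52×10^5 km, T = 3.40 days = 3.40 × 86400 s = 2.9376×10^5 s: μ = 4π²r³/T² = 1.26799×10^8 km³/s².
The Hohmann ellipse has a_t = (r₁ + r₂)/2 = 3.825×10^5 km.
The periapsis of the transfer ellipse is at r = 1.130×10^5 km.
Vis-viva: v = √[μ(2/r − 1/a_t)] = √[1.26799×10^8 × (2/1.130×10^5 − 1/3.825×10^5)] = 43.73 km/s.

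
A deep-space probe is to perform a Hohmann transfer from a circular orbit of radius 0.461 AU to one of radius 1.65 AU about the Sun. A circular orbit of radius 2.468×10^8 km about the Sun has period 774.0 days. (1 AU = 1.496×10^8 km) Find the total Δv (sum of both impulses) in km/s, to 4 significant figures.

Δv = 18.84 km/s

From Kepler's third law T² = 4π²r³/μ at r = 2.468×10^8 km, T = 774.0 days = 774.0 × 86400 s = 6.68736×10^7 s: μ = 4π²r³/T² = 1.32705×10^11 km³/s².
In km: r₁ = 0.461 × 1.496×10^8 = 6.89656×10^7 km; r₂ = 1.65 × 1.496×10^8 = 2.4684×10^8 km.
Semi-major axis of the transfer orbit: a_t = (6.89656×10^7 + 2.4684×10^8)/2 = 1.579028×10^8 km.
At r₁ the circular-orbit speed is v₁ = √(μ/r₁) = 43.87 km/s.
On the transfer ellipse at r₁, v² = μ(2/r − 1/a) gives v_p = √[μ(2/r₁ − 1/a_t)] = 54.85 km/s.
First burn Δv₁ = |v_p − v₁| = 10.98 km/s.
Circular speed at r₂: v₂ = √(μ/r₂) = 23.186 km/s.
Transfer-orbit speed at r₂: v_a = √[μ(2/r₂ − 1/a_t)] = 15.323 km/s.
Second burn Δv₂ = |v₂ − v_a| = 7.863 km/s.
Δv = Δv₁ + Δv₂ = 10.98 + 7.863 = 18.84 km/s.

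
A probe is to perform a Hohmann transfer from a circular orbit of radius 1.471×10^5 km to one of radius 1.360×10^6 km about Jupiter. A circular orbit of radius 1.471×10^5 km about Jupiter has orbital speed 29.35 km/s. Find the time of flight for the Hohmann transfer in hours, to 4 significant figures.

From the circular-orbit relation v² = μ/r at r = 1.471×10^5 km: μ = v²r = (29.35)² × 1.471×10^5 = 1.26715×10^8 km³/s².
Semi-major axis of the transfer orbit: a_t = (1.471×10^5 + 1.360×10^6)/2 = 7.5355×10^5 km.
Transfer time t = π√(a_t³/μ) = π√((7.5355×10^5)³ / 1.26715×10^8) = 1.8256×10^5 s.
Converting: 1.8256×10^5 s ÷ 3600 s/hour = 50.71 hours.

t = 50.71 hours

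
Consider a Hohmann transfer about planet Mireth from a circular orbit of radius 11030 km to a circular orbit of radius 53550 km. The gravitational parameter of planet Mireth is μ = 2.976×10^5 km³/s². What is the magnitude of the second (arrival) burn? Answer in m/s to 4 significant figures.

Transfer-ellipse semi-major axis a_t = (r₁ + r₂)/2 = (11030 + 53550)/2 = 32290 km.
On the circular orbit at r = 53550 km, v_c = √(μ/r) = 2.3574 km/s.
Vis-viva on the transfer ellipse at r = 53550 km gives v_t = √[μ(2/r − 1/a_t)] = 1.3778 km/s.
Δv₂ = |v_t − v_c| = |1.3778 − 2.3574| = 0.9796 km/s.

Δv₂ = 979.6 m/s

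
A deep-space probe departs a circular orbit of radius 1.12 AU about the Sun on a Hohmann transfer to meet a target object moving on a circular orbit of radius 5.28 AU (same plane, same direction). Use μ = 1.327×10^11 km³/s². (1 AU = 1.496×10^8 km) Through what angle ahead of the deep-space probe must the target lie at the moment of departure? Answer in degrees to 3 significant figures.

φ = 95.1°

In km: r₁ = 1.12 × 1.496×10^8 = 1.67552×10^8 km; r₂ = 5.28 × 1.496×10^8 = 7.89888×10^8 km.
Semi-major axis of the transfer orbit: a_t = (1.67552×10^8 + 7.89888×10^8)/2 = 4.7872×10^8 km.
The half-period of the transfer ellipse is t = π√(a_t³/μ) = 9.033×10^7 s.
Target angular speed ω₂ = √(μ/r₂³) = 1.641×10^-8 rad/s.
Angle swept by the target during transfer: ω₂·t = 1.4823 rad = 84.93°.
Arrival is 180° from departure on the ellipse, so φ = 180° − 84.93° = 95.1°.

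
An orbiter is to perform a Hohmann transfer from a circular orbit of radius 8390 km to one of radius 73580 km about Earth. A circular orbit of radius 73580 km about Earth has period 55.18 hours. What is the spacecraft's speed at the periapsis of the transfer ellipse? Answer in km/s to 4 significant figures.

v = 9.235 km/s

From Kepler's third law T² = 4π²r³/μ at r = 73580 km, T = 55.18 hours = 55.18 × 3600 s = 1.98648×10^5 s: μ = 4π²r³/T² = 3.98539×10^5 km³/s².
The Hohmann ellipse has a_t = (r₁ + r₂)/2 = 40985 km.
The periapsis of the transfer ellipse is at r = 8390 km.
From the vis-viva equation, v = √[μ(2/r − 1/a_t)] = 9.235 km/s.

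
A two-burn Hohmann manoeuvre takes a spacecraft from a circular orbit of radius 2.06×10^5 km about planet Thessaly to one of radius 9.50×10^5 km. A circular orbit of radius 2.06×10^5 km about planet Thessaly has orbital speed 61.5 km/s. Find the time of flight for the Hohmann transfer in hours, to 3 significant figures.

t = 13.7 hours

From the circular-orbit relation v² = μ/r at r = 2.06×10^5 km: μ = v²r = (61.5)² × 2.06×10^5 = 7.79144×10^8 km³/s².
The Hohmann ellipse has a_t = (r₁ + r₂)/2 = 5.780×10^5 km.
By Kepler's third law the transfer-orbit period is T = 2π√(a_t³/μ), so t = T/2 = 49460 s.
Converting: 49460 s ÷ 3600 s/hour = 13.7 hours.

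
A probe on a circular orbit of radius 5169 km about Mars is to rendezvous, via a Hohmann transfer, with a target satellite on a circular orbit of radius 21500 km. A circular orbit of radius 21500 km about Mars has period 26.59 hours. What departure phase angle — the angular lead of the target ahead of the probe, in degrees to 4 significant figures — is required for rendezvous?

φ = 92.08°

From Kepler's third law T² = 4π²r³/μ at r = 21500 km, T = 26.59 hours = 26.59 × 3600 s = 95724 s: μ = 4π²r³/T² = 42818.7 km³/s².
Semi-major axis of the transfer orbit: a_t = (5169 + 21500)/2 = 13334.5 km.
The half-period of the transfer ellipse is t = π√(a_t³/μ) = 23378 s.
Target angular speed ω₂ = √(μ/r₂³) = 6.5639×10^-5 rad/s.
Angle swept by the target during transfer: ω₂·t = 1.5345 rad = 87.92°.
The probe traverses 180° on the transfer ellipse, so the target must lead by 180° − 87.92° = 92.08°.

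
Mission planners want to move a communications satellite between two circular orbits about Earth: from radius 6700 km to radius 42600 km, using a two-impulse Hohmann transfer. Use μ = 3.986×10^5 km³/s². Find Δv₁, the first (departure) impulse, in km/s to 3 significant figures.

Δv₁ = 2.43 km/s

Transfer-ellipse semi-major axis a_t = (r₁ + r₂)/2 = (6700 + 42600)/2 = 24650 km.
On the circular orbit at r = 6700 km, v_c = √(μ/r) = 7.713 km/s.
Vis-viva on the transfer ellipse at r = 6700 km gives v_t = √[μ(2/r − 1/a_t)] = 10.14 km/s.
Δv₁ = |v_t − v_c| = |10.14 − 7.713| = 2.427 km/s.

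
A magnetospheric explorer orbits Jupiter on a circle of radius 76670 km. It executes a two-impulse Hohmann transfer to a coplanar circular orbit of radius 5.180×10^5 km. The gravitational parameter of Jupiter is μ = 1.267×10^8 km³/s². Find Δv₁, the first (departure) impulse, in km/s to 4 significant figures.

Δv₁ = 13.00 km/s

Transfer-ellipse semi-major axis a_t = (r₁ + r₂)/2 = (76670 + 5.180×10^5)/2 = 2.97335×10^5 km.
On the circular orbit at r = 76670 km, v_c = √(μ/r) = 40.6514 km/s.
Transfer-orbit speed at the same r (vis-viva, a = a_t): v_t = √[μ(2/r − 1/a_t)] = 53.6559 km/s.
Δv₁ = |v_t − v_c| = |53.6559 − 40.6514| = 13.00 km/s.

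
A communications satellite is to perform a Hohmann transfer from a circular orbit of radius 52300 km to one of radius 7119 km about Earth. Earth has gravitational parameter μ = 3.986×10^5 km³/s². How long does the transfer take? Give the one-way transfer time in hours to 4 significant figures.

t = 7.078 hours

Transfer-ellipse semi-major axis a_t = (r₁ + r₂)/2 = (52300 + 7119)/2 = 29709.5 km.
By Kepler's third law the transfer-orbit period is T = 2π√(a_t³/μ), so t = T/2 = 25480 s.
Converting: 25480 s ÷ 3600 s/hour = 7.078 hours.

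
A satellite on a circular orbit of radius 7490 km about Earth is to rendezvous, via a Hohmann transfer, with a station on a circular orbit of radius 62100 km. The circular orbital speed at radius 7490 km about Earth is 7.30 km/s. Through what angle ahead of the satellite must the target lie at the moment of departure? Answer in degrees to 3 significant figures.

From the circular-orbit relation v² = μ/r at r = 7490 km: μ = v²r = (7.30)² × 7490 = 3.99142×10^5 km³/s².
The Hohmann ellipse has a_t = (r₁ + r₂)/2 = 34795 km.
The half-period of the transfer ellipse is t = π√(a_t³/μ) = 32270 s.
Target angular speed ω₂ = √(μ/r₂³) = 4.083×10^-5 rad/s.
Angle swept by the target during transfer: ω₂·t = 1.3176 rad = 75.49°.
Arrival is 180° from departure on the ellipse, so φ = 180° − 75.49° = 105°.

φ = 105°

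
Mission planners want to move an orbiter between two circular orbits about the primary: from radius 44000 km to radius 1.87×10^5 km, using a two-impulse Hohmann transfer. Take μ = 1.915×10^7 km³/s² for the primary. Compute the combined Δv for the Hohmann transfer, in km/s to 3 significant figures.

The Hohmann ellipse has a_t = (r₁ + r₂)/2 = 1.155×10^5 km.
Circular speed at r₁: v₁ = √(μ/r₁) = √(1.915×10^7/44000) = 20.862 km/s.
On the transfer ellipse at r₁, vis-viva gives v_p = √[μ(2/r₁ − 1/a_t)] = 26.545 km/s.
First burn Δv₁ = |v_p − v₁| = 5.683 km/s.
Circular speed at r₂: v₂ = √(μ/r₂) = 10.12 km/s.
Transfer-orbit speed at r₂: v_a = √[μ(2/r₂ − 1/a_t)] = 6.246 km/s.
Second burn Δv₂ = |v₂ − v_a| = 3.874 km/s.
Δv = Δv₁ + Δv₂ = 5.683 + 3.874 = 9.557 km/s.

Δv = 9.56 km/s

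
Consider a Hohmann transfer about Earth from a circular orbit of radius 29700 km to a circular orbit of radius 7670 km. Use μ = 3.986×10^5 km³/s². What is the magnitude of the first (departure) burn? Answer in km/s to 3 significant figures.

Δv₁ = 1.32 km/s

Transfer-ellipse semi-major axis a_t = (r₁ + r₂)/2 = (29700 + 7670)/2 = 18685 km.
On the circular orbit at r = 29700 km, v_c = √(μ/r) = 3.663 km/s.
Transfer-orbit speed at the same r (vis-viva, a = a_t): v_t = √[μ(2/r − 1/a_t)] = 2.347 km/s.
Δv₁ = |v_t − v_c| = |2.347 − 3.663| = 1.316 km/s.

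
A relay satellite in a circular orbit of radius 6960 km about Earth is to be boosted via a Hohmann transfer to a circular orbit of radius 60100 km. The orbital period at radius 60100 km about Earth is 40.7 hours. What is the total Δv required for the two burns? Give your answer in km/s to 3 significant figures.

Δv = 3.97 km/s

From Kepler's third law T² = 4π²r³/μ at r = 60100 km, T = 40.7 hours = 40.7 × 3600 s = 1.4652×10^5 s: μ = 4π²r³/T² = 3.99199×10^5 km³/s².
Transfer-ellipse semi-major axis a_t = (r₁ + r₂)/2 = (6960 + 60100)/2 = 33530 km.
Circular speed at r₁: v₁ = √(μ/r₁) = √(3.99199×10^5/6960) = 7.5734 km/s.
On the transfer ellipse at r₁, vis-viva gives v_p = √[μ(2/r₁ − 1/a_t)] = 10.139 km/s.
First burn Δv₁ = |v_p − v₁| = 2.566 km/s.
Circular speed at r₂: v₂ = √(μ/r₂) = 2.577 km/s.
Transfer-orbit speed at r₂: v_a = √[μ(2/r₂ − 1/a_t)] = 1.174 km/s.
Second burn Δv₂ = |v₂ − v_a| = 1.403 km/s.
Δv = Δv₁ + Δv₂ = 2.566 + 1.403 = 3.969 km/s.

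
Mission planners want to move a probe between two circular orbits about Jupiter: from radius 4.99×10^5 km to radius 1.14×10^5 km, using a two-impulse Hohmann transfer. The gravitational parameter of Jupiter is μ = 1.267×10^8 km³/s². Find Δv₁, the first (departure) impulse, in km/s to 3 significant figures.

Δv₁ = 6.22 km/s

Semi-major axis of the transfer orbit: a_t = (4.990×10^5 + 1.140×10^5)/2 = 3.065×10^5 km.
Circular speed at r = 4.990×10^5 km: v_c = √(μ/r) = 15.9345 km/s.
Vis-viva on the transfer ellipse at r = 4.990×10^5 km gives v_t = √[μ(2/r − 1/a_t)] = 9.71796 km/s.
Δv₁ = |v_t − v_c| = |9.71796 − 15.9345| = 6.217 km/s.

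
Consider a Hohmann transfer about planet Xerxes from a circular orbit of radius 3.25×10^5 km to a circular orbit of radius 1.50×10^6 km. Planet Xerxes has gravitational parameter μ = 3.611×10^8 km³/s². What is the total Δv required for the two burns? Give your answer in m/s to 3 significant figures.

Transfer-ellipse semi-major axis a_t = (r₁ + r₂)/2 = (3.250×10^5 + 1.500×10^6)/2 = 9.125×10^5 km.
Circular speed at r₁: v₁ = √(μ/r₁) = √(3.611×10^8/3.250×10^5) = 33.333 km/s.
On the transfer ellipse at r₁, v² = μ(2/r − 1/a) gives v_p = √[μ(2/r₁ − 1/a_t)] = 42.737 km/s.
First burn Δv₁ = |v_p − v₁| = 9.404 km/s.
At r₂, v₂ = √(μ/r₂) = 15.516 km/s.
Transfer-orbit speed at r₂: v_a = √[μ(2/r₂ − 1/a_t)] = 9.2596 km/s.
Second burn Δv₂ = |v₂ − v_a| = 6.256 km/s.
Δv = Δv₁ + Δv₂ = 9.404 + 6.256 = 15.66 km/s.

Δv = 15700 m/s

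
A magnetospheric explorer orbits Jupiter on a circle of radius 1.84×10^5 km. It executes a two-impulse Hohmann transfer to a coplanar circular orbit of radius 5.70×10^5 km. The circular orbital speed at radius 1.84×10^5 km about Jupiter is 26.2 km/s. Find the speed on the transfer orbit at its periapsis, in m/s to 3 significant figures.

v = 32200 m/s

From the circular-orbit relation v² = μ/r at r = 1.84×10^5 km: μ = v²r = (26.2)² × 1.84×10^5 = 1.26305×10^8 km³/s².
Transfer-ellipse semi-major axis a_t = (r₁ + r₂)/2 = (1.840×10^5 + 5.700×10^5)/2 = 3.770×10^5 km.
At periapsis, r = 1.840×10^5 km.
Vis-viva: v = √[μ(2/r − 1/a_t)] = √[1.26305×10^8 × (2/1.840×10^5 − 1/3.770×10^5)] = 32.22 km/s.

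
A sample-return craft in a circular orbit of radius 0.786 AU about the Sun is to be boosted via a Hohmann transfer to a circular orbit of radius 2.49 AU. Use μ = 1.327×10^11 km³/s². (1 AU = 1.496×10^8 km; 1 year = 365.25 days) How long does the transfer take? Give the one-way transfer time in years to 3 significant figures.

t = 1.05 years

In km: r₁ = 0.786 × 1.496×10^8 = 1.175856×10^8 km; r₂ = 2.49 × 1.496×10^8 = 3.72504×10^8 km.
Transfer-ellipse semi-major axis a_t = (r₁ + r₂)/2 = (1.175856×10^8 + 3.72504×10^8)/2 = 2.450448×10^8 km.
Transfer time t = π√(a_t³/μ) = π√((2.450448×10^8)³ / 1.327×10^11) = 3.308×10^7 s.
Converting: 3.308×10^7 s ÷ 3.15576×10^7 s/year (365.25 × 86400) = 1.05 years.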